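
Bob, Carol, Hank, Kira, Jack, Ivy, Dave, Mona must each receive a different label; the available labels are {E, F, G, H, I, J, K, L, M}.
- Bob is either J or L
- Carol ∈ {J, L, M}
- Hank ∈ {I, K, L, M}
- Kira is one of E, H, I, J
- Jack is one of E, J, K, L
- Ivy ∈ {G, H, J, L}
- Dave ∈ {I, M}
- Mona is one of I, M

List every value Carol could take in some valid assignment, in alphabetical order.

J, L

The 8 variables draw from only 8 values {E, G, H, I, J, K, L, M}, so each is used; only Ivy can be G, hence Ivy = G.
The 7 still-open variables together cover exactly {E, H, I, J, K, L, M} — 7 values for 7 variables — and H appears only in Kira's list, so Kira = H.
Among the 6 still-open variables, E fits only Jack (and all 6 values in {E, I, J, K, L, M} must be used), so Jack = E.
The 5 still-open variables draw from only 5 values {I, J, K, L, M}, so each is used; only Hank can be K, hence Hank = K.
The 2 variables Dave and Mona are confined to {I, M}, which locks those values in; drop them from Carol.
No further eliminations apply; Carol can still be any of J, L.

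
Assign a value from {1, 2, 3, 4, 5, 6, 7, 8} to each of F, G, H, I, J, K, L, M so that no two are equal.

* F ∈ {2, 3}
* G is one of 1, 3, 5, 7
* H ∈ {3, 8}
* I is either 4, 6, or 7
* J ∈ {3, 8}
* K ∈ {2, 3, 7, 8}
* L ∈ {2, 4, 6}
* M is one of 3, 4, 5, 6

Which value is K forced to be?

The 8 variables draw from only 8 values {1, 2, 3, 4, 5, 6, 7, 8}, so each is used; only G can be 1, hence G = 1.
The 7 still-open variables together cover exactly {2, 3, 4, 5, 6, 7, 8} — 7 values for 7 variables — and 5 appears only in M's list, so M = 5.
H and J between them cover only {3, 8} — a naked pair. Remove those values from F, K.
F's domain is down to {2}, so F = 2. So K, L can't be 2.
So K = 7.

7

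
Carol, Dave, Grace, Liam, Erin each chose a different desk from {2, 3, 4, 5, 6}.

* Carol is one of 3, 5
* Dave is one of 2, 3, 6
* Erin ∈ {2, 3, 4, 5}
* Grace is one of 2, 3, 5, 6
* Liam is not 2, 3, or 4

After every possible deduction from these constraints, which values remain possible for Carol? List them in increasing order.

3, 5

The 5 variables draw from only 5 values {2, 3, 4, 5, 6}, so each is used; only Erin can be 4, hence Erin = 4.
No further eliminations apply; Carol can still be any of 3, 5.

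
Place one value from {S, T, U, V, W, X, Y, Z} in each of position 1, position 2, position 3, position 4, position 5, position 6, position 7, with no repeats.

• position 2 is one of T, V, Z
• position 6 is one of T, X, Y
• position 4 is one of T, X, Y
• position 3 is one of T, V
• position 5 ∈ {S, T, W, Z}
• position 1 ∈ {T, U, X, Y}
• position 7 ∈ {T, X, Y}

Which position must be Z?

The 3 variables position 4, position 6, position 7 are confined to {T, X, Y}, which locks those values in; drop them from position 1, position 2, position 3, position 5.
position 1's domain is down to {U}, so position 1 = U.
That leaves position 3 = V. Remove V from position 2.
So Z goes to position 2.

position 2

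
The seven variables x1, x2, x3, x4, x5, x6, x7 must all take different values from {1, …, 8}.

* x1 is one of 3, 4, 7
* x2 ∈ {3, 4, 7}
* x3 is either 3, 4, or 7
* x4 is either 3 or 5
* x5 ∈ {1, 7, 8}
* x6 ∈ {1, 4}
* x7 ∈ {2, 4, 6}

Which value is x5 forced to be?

8

The 3 variables x1, x2, x3 are confined to {3, 4, 7}, which locks those values in; drop them from x4, x5, x6, x7.
x4's domain is down to {5}, so x4 = 5.
x6 has just one choice, so x6 = 1. Remove 1 from x5.
So x5 = 8.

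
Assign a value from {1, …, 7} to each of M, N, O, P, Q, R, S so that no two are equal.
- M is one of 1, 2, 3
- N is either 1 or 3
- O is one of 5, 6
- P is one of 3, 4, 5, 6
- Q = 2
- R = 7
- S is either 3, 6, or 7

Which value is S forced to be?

6

Q must be 2 (only option left). Strike 2 from M.
R has just one choice, so R = 7. So S can't be 7.
The 5 still-open variables together cover exactly {1, 3, 4, 5, 6} — 5 values for 5 variables — and 4 appears only in P's list, so P = 4.
Among the 4 still-open variables, 5 fits only O (and all 4 values in {1, 3, 5, 6} must be used), so O = 5.
The 3 still-open variables together cover exactly {1, 3, 6} — 3 values for 3 variables — and 6 appears only in S's list, so S = 6.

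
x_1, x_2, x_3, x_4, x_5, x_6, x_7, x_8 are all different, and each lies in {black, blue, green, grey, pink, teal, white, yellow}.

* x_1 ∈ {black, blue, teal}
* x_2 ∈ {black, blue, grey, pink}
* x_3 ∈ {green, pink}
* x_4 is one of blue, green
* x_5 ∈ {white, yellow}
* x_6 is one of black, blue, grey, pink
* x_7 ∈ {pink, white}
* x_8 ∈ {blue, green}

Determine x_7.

Among the 8 variables, teal fits only x_1 (and all 8 values in {black, blue, green, grey, pink, teal, white, yellow} must be used), so x_1 = teal.
The 7 still-open variables draw from only 7 values {black, blue, green, grey, pink, white, yellow}, so each is used; only x_5 can be yellow, hence x_5 = yellow.
The 6 still-open variables draw from only 6 values {black, blue, green, grey, pink, white}, so each is used; only x_7 can be white, hence x_7 = white.

white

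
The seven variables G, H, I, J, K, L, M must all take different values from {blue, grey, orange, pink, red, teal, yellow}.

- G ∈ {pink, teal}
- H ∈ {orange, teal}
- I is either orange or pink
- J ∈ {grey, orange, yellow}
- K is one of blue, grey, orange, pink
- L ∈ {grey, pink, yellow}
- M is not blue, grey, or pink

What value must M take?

red

The 7 variables draw from only 7 values {blue, grey, orange, pink, red, teal, yellow}, so each is used; only K can be blue, hence K = blue.
Among the 6 still-open variables, red fits only M (and all 6 values in {grey, orange, pink, red, teal, yellow} must be used), so M = red.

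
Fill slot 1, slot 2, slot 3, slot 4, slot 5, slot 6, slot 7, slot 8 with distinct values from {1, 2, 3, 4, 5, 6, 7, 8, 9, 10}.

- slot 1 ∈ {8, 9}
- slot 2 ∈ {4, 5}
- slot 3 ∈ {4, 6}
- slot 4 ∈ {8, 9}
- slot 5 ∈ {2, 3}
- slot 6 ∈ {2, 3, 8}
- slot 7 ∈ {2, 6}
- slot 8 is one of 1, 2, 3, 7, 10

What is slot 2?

slot 1 and slot 4 between them cover only {8, 9} — a naked pair. Remove those values from slot 6.
The 2 variables slot 5 and slot 6 are confined to {2, 3}, which locks those values in; drop them from slot 7, slot 8.
slot 7 must be 6 (only option left). Remove 6 from slot 3.
slot 3's domain is down to {4}, so slot 3 = 4. Eliminate 4 elsewhere: slot 2.
So slot 2 = 5.

5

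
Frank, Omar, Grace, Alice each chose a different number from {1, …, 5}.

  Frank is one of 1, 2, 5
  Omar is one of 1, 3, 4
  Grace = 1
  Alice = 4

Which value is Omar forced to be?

3

Grace's domain is down to {1}, so Grace = 1. So Frank, Omar can't be 1.
Alice must be 4 (only option left). Eliminate 4 elsewhere: Omar.
So Omar = 3.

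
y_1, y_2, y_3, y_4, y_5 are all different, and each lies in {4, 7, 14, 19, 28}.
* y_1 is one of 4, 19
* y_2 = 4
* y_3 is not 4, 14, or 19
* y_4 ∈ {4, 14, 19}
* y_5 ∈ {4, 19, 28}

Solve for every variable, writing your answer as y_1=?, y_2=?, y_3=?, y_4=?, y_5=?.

y_2 has just one choice, so y_2 = 4. Remove 4 from y_1, y_4, y_5.
y_1's domain is down to {19}, so y_1 = 19. Strike 19 from y_4, y_5.
y_4 must be 14 (only option left).
That leaves y_5 = 28. So y_3 can't be 28.
y_3 must be 7 (only option left).

y_1=19, y_2=4, y_3=7, y_4=14, y_5=28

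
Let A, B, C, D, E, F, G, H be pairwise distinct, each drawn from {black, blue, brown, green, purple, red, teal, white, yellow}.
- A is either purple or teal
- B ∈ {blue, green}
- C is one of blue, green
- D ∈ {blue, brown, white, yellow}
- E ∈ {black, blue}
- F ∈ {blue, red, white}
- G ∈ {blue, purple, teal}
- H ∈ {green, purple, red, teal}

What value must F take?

B and C between them cover only {blue, green} — a naked pair. Remove those values from D, E, F, G, H.
E's domain is down to {black}, so E = black.
A and G share exactly the 2 values {purple, teal}; by pigeonhole those values go to them, so strike purple, teal from H.
H must be red (only option left). Eliminate red elsewhere: F.
So F = white.

white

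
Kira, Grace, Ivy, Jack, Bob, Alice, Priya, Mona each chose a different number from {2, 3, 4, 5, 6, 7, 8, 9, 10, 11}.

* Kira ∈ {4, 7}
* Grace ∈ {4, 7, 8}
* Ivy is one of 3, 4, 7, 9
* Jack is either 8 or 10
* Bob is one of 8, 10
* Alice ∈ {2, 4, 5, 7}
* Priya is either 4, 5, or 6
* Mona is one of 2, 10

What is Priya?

6

Jack and Bob between them cover only {8, 10} — a naked pair. Remove those values from Grace, Mona.
Mona has just one choice, so Mona = 2. Remove 2 from Alice.
The 2 variables Kira and Grace are confined to {4, 7}, which locks those values in; drop them from Ivy, Alice, Priya.
Alice has just one choice, so Alice = 5. Strike 5 from Priya.
So Priya = 6.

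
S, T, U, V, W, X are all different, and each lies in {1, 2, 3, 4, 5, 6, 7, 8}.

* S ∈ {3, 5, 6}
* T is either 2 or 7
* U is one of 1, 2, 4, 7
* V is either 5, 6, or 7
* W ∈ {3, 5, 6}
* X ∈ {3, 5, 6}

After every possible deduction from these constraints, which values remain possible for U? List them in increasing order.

1, 4

S, W, X between them cover only {3, 5, 6} — a naked triple. Remove those values from V.
V must be 7 (only option left). So T, U can't be 7.
T has just one choice, so T = 2. Eliminate 2 elsewhere: U.
No further eliminations apply; U can still be any of 1, 4.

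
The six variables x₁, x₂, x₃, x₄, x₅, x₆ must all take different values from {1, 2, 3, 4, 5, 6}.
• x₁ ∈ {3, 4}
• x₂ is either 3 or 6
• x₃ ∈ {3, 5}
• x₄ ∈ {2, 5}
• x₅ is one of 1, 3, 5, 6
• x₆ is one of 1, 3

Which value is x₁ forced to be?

Among the 6 variables, 2 fits only x₄ (and all 6 values in {1, 2, 3, 4, 5, 6} must be used), so x₄ = 2.
The 5 still-open variables together cover exactly {1, 3, 4, 5, 6} — 5 values for 5 variables — and 4 appears only in x₁'s list, so x₁ = 4.

4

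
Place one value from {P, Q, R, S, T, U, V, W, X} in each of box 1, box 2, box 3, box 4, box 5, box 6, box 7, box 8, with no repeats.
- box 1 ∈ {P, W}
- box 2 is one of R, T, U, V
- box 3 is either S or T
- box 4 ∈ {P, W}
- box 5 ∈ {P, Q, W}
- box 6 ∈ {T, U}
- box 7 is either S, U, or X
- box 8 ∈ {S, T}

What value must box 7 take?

The 2 variables box 1 and box 4 are confined to {P, W}, which locks those values in; drop them from box 5.
That leaves box 5 = Q.
box 3 and box 8 between them cover only {S, T} — a naked pair. Remove those values from box 2, box 6, box 7.
box 6's domain is down to {U}, so box 6 = U. Strike U from box 2, box 7.
So box 7 = X.

X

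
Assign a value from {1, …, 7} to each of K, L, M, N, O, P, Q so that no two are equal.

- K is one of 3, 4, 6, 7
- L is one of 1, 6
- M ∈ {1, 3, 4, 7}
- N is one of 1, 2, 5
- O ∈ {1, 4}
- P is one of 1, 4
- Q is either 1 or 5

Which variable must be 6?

Among the 7 variables, 2 fits only N (and all 7 values in {1, 2, 3, 4, 5, 6, 7} must be used), so N = 2.
The 6 still-open variables together cover exactly {1, 3, 4, 5, 6, 7} — 6 values for 6 variables — and 5 appears only in Q's list, so Q = 5.
O and P share exactly the 2 values {1, 4}; by pigeonhole those values go to them, so strike 1, 4 from K, L, M.
So 6 goes to L.

L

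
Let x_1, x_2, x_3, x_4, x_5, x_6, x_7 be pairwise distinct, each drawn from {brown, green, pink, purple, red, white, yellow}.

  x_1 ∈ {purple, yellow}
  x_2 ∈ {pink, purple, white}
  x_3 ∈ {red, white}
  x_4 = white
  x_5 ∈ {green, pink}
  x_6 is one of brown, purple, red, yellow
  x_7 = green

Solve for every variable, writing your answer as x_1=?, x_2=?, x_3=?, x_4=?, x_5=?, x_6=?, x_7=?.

x_1=yellow, x_2=purple, x_3=red, x_4=white, x_5=pink, x_6=brown, x_7=green

x_4's domain is down to {white}, so x_4 = white. Eliminate white elsewhere: x_2, x_3.
That leaves x_7 = green. Eliminate green elsewhere: x_5.
x_3 has just one choice, so x_3 = red. Remove red from x_6.
x_5 has just one choice, so x_5 = pink. Remove pink from x_2.
That leaves x_2 = purple. Strike purple from x_1, x_6.
x_1's domain is down to {yellow}, so x_1 = yellow. Remove yellow from x_6.
x_6 has just one choice, so x_6 = brown.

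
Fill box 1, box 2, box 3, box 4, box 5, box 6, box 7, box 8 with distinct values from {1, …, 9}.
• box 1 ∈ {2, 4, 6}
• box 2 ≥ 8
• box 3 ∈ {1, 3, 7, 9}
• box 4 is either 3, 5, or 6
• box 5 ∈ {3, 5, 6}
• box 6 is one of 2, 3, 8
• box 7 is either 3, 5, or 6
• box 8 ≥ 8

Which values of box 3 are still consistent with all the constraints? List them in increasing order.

box 2 and box 8 between them cover only {8, 9} — a naked pair. Remove those values from box 3, box 6.
box 4, box 5, box 7 share exactly the 3 values {3, 5, 6}; by pigeonhole those values go to them, so strike 3, 5, 6 from box 1, box 3, box 6.
box 6 has just one choice, so box 6 = 2. Strike 2 from box 1.
box 1's domain is down to {4}, so box 1 = 4.
No further eliminations apply; box 3 can still be any of 1, 7.

1, 7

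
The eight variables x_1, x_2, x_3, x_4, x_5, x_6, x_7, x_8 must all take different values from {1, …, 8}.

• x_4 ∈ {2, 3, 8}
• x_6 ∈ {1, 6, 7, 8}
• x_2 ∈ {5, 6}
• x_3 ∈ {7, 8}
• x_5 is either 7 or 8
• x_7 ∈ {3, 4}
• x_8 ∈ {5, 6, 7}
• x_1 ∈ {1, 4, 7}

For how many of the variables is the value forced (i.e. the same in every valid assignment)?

The 8 variables together cover exactly {1, 2, 3, 4, 5, 6, 7, 8} — 8 values for 8 variables — and 2 appears only in x_4's list, so x_4 = 2.
Among the 7 still-open variables, 3 fits only x_7 (and all 7 values in {1, 3, 4, 5, 6, 7, 8} must be used), so x_7 = 3.
The 6 still-open variables together cover exactly {1, 4, 5, 6, 7, 8} — 6 values for 6 variables — and 4 appears only in x_1's list, so x_1 = 4.
The 5 still-open variables draw from only 5 values {1, 5, 6, 7, 8}, so each is used; only x_6 can be 1, hence x_6 = 1.
The 2 variables x_3 and x_5 are confined to {7, 8}, which locks those values in; drop them from x_8.
Determined: x_1=4, x_4=2, x_6=1, x_7=3. The other variables each still have more than one consistent value. That makes 4.

4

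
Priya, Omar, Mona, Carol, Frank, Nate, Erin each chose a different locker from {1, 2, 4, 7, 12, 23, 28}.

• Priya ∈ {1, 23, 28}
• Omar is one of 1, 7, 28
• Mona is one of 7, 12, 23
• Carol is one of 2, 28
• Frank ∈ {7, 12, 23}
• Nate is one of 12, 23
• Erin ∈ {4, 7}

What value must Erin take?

4

Among the 7 variables, 2 fits only Carol (and all 7 values in {1, 2, 4, 7, 12, 23, 28} must be used), so Carol = 2.
Among the 6 still-open variables, 4 fits only Erin (and all 6 values in {1, 4, 7, 12, 23, 28} must be used), so Erin = 4.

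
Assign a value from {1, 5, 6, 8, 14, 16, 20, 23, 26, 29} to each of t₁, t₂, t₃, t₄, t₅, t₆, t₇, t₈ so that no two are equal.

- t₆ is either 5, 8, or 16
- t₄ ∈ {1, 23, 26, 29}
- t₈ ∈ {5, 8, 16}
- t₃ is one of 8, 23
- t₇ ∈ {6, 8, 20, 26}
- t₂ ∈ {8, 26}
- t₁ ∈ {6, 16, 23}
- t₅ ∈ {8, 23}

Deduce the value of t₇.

t₃ and t₅ share exactly the 2 values {8, 23}; by pigeonhole those values go to them, so strike 8, 23 from t₁, t₂, t₄, t₆, t₇, t₈.
t₂ must be 26 (only option left). So t₄, t₇ can't be 26.
t₆ and t₈ between them cover only {5, 16} — a naked pair. Remove those values from t₁.
t₁ must be 6 (only option left). Eliminate 6 elsewhere: t₇.
So t₇ = 20.

20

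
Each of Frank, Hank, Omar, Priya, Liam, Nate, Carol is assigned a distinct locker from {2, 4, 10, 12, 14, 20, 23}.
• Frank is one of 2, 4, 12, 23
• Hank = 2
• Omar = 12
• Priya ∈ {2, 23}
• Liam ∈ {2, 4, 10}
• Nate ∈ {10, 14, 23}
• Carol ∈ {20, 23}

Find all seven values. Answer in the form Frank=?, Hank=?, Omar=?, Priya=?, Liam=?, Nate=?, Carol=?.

Frank=4, Hank=2, Omar=12, Priya=23, Liam=10, Nate=14, Carol=20

Hank's domain is down to {2}, so Hank = 2. Remove 2 from Frank, Priya, Liam.
Omar has just one choice, so Omar = 12. Eliminate 12 elsewhere: Frank.
Priya has just one choice, so Priya = 23. Strike 23 from Frank, Nate, Carol.
Carol has just one choice, so Carol = 20.
Frank's domain is down to {4}, so Frank = 4. Eliminate 4 elsewhere: Liam.
That leaves Liam = 10. So Nate can't be 10.
Nate must be 14 (only option left).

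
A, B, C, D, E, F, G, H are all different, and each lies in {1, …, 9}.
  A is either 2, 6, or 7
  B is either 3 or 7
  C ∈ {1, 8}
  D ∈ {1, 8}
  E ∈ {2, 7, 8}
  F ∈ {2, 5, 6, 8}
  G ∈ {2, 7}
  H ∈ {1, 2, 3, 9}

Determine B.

3

Among the 8 variables, 5 fits only F (and all 8 values in {1, 2, 3, 5, 6, 7, 8, 9} must be used), so F = 5.
The 7 still-open variables draw from only 7 values {1, 2, 3, 6, 7, 8, 9}, so each is used; only A can be 6, hence A = 6.
Among the 6 still-open variables, 9 fits only H (and all 6 values in {1, 2, 3, 7, 8, 9} must be used), so H = 9.
The 5 still-open variables together cover exactly {1, 2, 3, 7, 8} — 5 values for 5 variables — and 3 appears only in B's list, so B = 3.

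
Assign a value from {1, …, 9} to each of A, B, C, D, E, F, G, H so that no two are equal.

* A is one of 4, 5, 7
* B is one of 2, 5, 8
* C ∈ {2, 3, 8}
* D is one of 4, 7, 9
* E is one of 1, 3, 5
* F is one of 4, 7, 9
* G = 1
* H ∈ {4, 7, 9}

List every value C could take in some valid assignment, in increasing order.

G has just one choice, so G = 1. Strike 1 from E.
The 3 variables D, F, H are confined to {4, 7, 9}, which locks those values in; drop them from A.
A's domain is down to {5}, so A = 5. So B, E can't be 5.
E's domain is down to {3}, so E = 3. Remove 3 from C.
No further eliminations apply; C can still be any of 2, 8.

2, 8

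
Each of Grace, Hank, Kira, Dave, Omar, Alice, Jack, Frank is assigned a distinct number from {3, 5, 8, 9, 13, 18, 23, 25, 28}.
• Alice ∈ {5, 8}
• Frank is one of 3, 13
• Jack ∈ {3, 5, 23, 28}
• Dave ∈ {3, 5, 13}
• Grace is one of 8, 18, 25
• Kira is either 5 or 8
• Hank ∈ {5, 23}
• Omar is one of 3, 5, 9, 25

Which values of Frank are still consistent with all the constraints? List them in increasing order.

3, 13

The 2 variables Kira and Alice are confined to {5, 8}, which locks those values in; drop them from Grace, Hank, Dave, Omar, Jack.
Hank has just one choice, so Hank = 23. Strike 23 from Jack.
The 2 variables Dave and Frank are confined to {3, 13}, which locks those values in; drop them from Omar, Jack.
Jack must be 28 (only option left).
No further eliminations apply; Frank can still be any of 3, 13.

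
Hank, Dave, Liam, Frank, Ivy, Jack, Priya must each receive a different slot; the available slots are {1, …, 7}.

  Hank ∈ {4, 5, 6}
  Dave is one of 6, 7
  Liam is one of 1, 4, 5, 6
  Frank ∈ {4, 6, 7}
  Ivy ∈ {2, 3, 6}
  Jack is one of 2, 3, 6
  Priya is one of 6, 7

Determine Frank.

The 7 variables draw from only 7 values {1, 2, 3, 4, 5, 6, 7}, so each is used; only Liam can be 1, hence Liam = 1.
The 6 still-open variables together cover exactly {2, 3, 4, 5, 6, 7} — 6 values for 6 variables — and 5 appears only in Hank's list, so Hank = 5.
Among the 5 still-open variables, 4 fits only Frank (and all 5 values in {2, 3, 4, 6, 7} must be used), so Frank = 4.

4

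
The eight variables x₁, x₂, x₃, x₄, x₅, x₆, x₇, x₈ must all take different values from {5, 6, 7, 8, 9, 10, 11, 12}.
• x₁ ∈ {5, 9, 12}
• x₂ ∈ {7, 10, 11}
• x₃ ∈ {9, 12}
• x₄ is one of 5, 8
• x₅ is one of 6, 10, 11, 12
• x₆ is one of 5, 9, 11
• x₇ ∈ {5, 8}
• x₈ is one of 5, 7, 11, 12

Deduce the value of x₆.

11

The 8 variables together cover exactly {5, 6, 7, 8, 9, 10, 11, 12} — 8 values for 8 variables — and 6 appears only in x₅'s list, so x₅ = 6.
The 7 still-open variables draw from only 7 values {5, 7, 8, 9, 10, 11, 12}, so each is used; only x₂ can be 10, hence x₂ = 10.
Among the 6 still-open variables, 7 fits only x₈ (and all 6 values in {5, 7, 8, 9, 11, 12} must be used), so x₈ = 7.
Among the 5 still-open variables, 11 fits only x₆ (and all 5 values in {5, 8, 9, 11, 12} must be used), so x₆ = 11.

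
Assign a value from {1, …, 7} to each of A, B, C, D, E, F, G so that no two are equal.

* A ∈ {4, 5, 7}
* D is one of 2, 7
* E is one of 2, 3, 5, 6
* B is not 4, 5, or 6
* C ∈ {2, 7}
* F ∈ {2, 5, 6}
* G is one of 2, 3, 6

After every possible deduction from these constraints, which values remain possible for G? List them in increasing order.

The 7 variables together cover exactly {1, 2, 3, 4, 5, 6, 7} — 7 values for 7 variables — and 1 appears only in B's list, so B = 1.
The 6 still-open variables draw from only 6 values {2, 3, 4, 5, 6, 7}, so each is used; only A can be 4, hence A = 4.
The 2 variables C and D are confined to {2, 7}, which locks those values in; drop them from E, F, G.
No further eliminations apply; G can still be any of 3, 6.

3, 6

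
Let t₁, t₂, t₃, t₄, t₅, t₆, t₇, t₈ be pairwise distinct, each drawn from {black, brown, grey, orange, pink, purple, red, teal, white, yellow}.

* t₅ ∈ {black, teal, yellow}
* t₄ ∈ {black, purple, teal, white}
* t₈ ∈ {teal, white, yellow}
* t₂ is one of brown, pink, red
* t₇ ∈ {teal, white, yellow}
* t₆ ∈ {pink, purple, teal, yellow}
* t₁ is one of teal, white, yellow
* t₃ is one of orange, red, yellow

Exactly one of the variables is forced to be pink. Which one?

t₆

t₁, t₇, t₈ between them cover only {teal, white, yellow} — a naked triple. Remove those values from t₃, t₄, t₅, t₆.
t₅'s domain is down to {black}, so t₅ = black. Eliminate black elsewhere: t₄.
t₄ must be purple (only option left). So t₆ can't be purple.
So pink goes to t₆.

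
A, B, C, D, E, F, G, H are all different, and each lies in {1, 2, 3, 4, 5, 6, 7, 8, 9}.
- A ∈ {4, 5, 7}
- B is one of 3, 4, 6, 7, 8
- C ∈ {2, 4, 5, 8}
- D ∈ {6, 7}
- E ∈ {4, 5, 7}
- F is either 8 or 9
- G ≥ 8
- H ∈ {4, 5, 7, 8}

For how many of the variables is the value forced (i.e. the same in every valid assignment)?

The 8 variables together cover exactly {2, 3, 4, 5, 6, 7, 8, 9} — 8 values for 8 variables — and 2 appears only in C's list, so C = 2.
Among the 7 still-open variables, 3 fits only B (and all 7 values in {3, 4, 5, 6, 7, 8, 9} must be used), so B = 3.
Among the 6 still-open variables, 6 fits only D (and all 6 values in {4, 5, 6, 7, 8, 9} must be used), so D = 6.
F and G between them cover only {8, 9} — a naked pair. Remove those values from H.
Determined: B=3, C=2, D=6. The other variables each still have more than one consistent value. That makes 3.

3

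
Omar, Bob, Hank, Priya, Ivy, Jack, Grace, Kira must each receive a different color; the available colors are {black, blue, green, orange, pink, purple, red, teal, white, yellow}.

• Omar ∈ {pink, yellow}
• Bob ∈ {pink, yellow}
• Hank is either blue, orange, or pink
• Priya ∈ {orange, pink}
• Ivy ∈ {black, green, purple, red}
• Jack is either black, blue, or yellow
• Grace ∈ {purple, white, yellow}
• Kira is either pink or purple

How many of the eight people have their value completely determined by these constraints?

5

The 2 variables Omar and Bob are confined to {pink, yellow}, which locks those values in; drop them from Hank, Priya, Jack, Grace, Kira.
Priya's domain is down to {orange}, so Priya = orange. Eliminate orange elsewhere: Hank.
Kira has just one choice, so Kira = purple. Remove purple from Ivy, Grace.
Hank's domain is down to {blue}, so Hank = blue. Eliminate blue elsewhere: Jack.
Jack's domain is down to {black}, so Jack = black. Remove black from Ivy.
Grace must be white (only option left).
Determined: Hank=blue, Priya=orange, Jack=black, Grace=white, Kira=purple. The other people each still have more than one consistent value. That makes 5.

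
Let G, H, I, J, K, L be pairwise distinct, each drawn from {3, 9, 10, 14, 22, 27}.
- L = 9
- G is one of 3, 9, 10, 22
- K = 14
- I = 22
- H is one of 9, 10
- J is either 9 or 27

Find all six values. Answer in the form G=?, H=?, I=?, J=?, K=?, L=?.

G=3, H=10, I=22, J=27, K=14, L=9

I has just one choice, so I = 22. Eliminate 22 elsewhere: G.
K has just one choice, so K = 14.
That leaves L = 9. Eliminate 9 elsewhere: G, H, J.
H must be 10 (only option left). Eliminate 10 elsewhere: G.
J's domain is down to {27}, so J = 27.
G has just one choice, so G = 3.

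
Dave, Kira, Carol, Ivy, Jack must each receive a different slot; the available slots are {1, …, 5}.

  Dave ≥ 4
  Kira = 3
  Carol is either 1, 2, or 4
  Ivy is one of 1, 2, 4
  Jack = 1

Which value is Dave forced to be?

5

Kira must be 3 (only option left).
That leaves Jack = 1. Remove 1 from Carol, Ivy.
The 3 still-open variables draw from only 3 values {2, 4, 5}, so each is used; only Dave can be 5, hence Dave = 5.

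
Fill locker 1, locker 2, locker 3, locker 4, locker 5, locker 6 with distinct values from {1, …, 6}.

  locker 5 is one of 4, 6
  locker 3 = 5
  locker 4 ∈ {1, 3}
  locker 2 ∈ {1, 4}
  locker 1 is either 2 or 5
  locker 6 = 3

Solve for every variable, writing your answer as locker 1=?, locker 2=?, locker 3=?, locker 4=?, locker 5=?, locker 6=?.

locker 1=2, locker 2=4, locker 3=5, locker 4=1, locker 5=6, locker 6=3

locker 3 has just one choice, so locker 3 = 5. Eliminate 5 elsewhere: locker 1.
locker 6 has just one choice, so locker 6 = 3. Strike 3 from locker 4.
locker 1 has just one choice, so locker 1 = 2.
locker 4 has just one choice, so locker 4 = 1. Eliminate 1 elsewhere: locker 2.
locker 2 has just one choice, so locker 2 = 4. Strike 4 from locker 5.
locker 5 must be 6 (only option left).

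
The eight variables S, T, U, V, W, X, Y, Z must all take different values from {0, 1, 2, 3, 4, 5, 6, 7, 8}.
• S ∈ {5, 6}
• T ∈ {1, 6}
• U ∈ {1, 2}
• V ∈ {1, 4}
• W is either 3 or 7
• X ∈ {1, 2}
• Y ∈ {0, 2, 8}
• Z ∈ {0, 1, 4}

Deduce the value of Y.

8

U and X share exactly the 2 values {1, 2}; by pigeonhole those values go to them, so strike 1, 2 from T, V, Y, Z.
T's domain is down to {6}, so T = 6. Strike 6 from S.
That leaves V = 4. So Z can't be 4.
Z must be 0 (only option left). Strike 0 from Y.
So Y = 8.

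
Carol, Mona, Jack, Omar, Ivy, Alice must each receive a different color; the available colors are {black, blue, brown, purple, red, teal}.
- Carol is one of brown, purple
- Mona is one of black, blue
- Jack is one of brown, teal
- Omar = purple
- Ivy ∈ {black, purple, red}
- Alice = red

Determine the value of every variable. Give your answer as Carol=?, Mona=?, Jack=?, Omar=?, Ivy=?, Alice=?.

Carol=brown, Mona=blue, Jack=teal, Omar=purple, Ivy=black, Alice=red

Omar's domain is down to {purple}, so Omar = purple. So Carol, Ivy can't be purple.
Alice's domain is down to {red}, so Alice = red. Remove red from Ivy.
That leaves Carol = brown. So Jack can't be brown.
Jack must be teal (only option left).
That leaves Ivy = black. Eliminate black elsewhere: Mona.
Mona has just one choice, so Mona = blue.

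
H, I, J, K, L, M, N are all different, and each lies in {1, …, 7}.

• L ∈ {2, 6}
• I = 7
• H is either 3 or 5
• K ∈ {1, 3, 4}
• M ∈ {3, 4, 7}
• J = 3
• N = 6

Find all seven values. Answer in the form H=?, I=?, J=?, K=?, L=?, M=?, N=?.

I must be 7 (only option left). Remove 7 from M.
That leaves J = 3. Eliminate 3 elsewhere: H, K, M.
M's domain is down to {4}, so M = 4. Remove 4 from K.
That leaves N = 6. So L can't be 6.
H must be 5 (only option left).
K must be 1 (only option left).
L's domain is down to {2}, so L = 2.

H=5, I=7, J=3, K=1, L=2, M=4, N=6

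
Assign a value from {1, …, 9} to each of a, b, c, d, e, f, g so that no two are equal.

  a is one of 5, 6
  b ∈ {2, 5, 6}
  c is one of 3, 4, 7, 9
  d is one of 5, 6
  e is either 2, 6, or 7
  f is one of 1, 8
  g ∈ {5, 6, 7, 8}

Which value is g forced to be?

8

a and d between them cover only {5, 6} — a naked pair. Remove those values from b, e, g.
b's domain is down to {2}, so b = 2. So e can't be 2.
e must be 7 (only option left). So c, g can't be 7.
So g = 8.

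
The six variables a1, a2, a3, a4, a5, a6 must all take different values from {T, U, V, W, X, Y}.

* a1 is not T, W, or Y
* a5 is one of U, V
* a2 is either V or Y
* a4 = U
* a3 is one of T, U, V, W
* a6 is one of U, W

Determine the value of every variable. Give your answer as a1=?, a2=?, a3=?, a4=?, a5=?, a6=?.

a4 must be U (only option left). Strike U from a1, a3, a5, a6.
That leaves a5 = V. Eliminate V elsewhere: a1, a2, a3.
a6 has just one choice, so a6 = W. Remove W from a3.
That leaves a1 = X.
a2 must be Y (only option left).
a3 has just one choice, so a3 = T.

a1=X, a2=Y, a3=T, a4=U, a5=V, a6=W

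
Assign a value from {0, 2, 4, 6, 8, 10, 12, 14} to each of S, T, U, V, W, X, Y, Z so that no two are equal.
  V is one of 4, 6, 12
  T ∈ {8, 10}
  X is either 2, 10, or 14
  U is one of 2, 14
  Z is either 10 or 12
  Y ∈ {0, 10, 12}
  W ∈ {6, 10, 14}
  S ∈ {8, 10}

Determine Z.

12

The 8 variables draw from only 8 values {0, 2, 4, 6, 8, 10, 12, 14}, so each is used; only Y can be 0, hence Y = 0.
The 7 still-open variables together cover exactly {2, 4, 6, 8, 10, 12, 14} — 7 values for 7 variables — and 4 appears only in V's list, so V = 4.
The 6 still-open variables together cover exactly {2, 6, 8, 10, 12, 14} — 6 values for 6 variables — and 6 appears only in W's list, so W = 6.
The 5 still-open variables draw from only 5 values {2, 8, 10, 12, 14}, so each is used; only Z can be 12, hence Z = 12.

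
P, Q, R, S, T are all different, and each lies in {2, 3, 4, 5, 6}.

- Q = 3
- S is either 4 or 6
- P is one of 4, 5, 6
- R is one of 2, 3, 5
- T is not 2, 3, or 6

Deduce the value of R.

2

Q has just one choice, so Q = 3. Strike 3 from R.
The 4 still-open variables together cover exactly {2, 4, 5, 6} — 4 values for 4 variables — and 2 appears only in R's list, so R = 2.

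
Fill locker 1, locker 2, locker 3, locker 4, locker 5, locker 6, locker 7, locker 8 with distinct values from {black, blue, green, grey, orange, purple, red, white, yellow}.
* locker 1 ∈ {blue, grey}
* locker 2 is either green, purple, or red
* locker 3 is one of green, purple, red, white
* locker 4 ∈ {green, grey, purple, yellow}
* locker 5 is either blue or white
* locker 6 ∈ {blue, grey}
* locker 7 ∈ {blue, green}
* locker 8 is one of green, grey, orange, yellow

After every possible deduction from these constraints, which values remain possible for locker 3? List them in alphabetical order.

The 8 variables together cover exactly {blue, green, grey, orange, purple, red, white, yellow} — 8 values for 8 variables — and orange appears only in locker 8's list, so locker 8 = orange.
Among the 7 still-open variables, yellow fits only locker 4 (and all 7 values in {blue, green, grey, purple, red, white, yellow} must be used), so locker 4 = yellow.
locker 1 and locker 6 share exactly the 2 values {blue, grey}; by pigeonhole those values go to them, so strike blue, grey from locker 5, locker 7.
locker 5 must be white (only option left). Remove white from locker 3.
locker 7's domain is down to {green}, so locker 7 = green. So locker 2, locker 3 can't be green.
No further eliminations apply; locker 3 can still be any of purple, red.

purple, red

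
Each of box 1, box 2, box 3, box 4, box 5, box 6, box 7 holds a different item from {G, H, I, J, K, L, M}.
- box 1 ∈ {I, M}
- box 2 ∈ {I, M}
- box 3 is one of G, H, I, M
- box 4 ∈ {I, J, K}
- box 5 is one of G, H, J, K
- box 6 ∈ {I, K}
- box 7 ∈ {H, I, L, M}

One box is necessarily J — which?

The 7 variables together cover exactly {G, H, I, J, K, L, M} — 7 values for 7 variables — and L appears only in box 7's list, so box 7 = L.
box 1 and box 2 between them cover only {I, M} — a naked pair. Remove those values from box 3, box 4, box 6.
box 6 must be K (only option left). Eliminate K elsewhere: box 4, box 5.
So J goes to box 4.

box 4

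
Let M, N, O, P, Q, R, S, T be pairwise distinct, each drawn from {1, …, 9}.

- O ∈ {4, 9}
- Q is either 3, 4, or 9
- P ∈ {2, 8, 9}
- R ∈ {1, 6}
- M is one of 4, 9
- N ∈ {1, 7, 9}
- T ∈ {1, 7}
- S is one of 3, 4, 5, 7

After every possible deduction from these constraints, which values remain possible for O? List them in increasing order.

The 2 variables M and O are confined to {4, 9}, which locks those values in; drop them from N, P, Q, S.
Q has just one choice, so Q = 3. Eliminate 3 elsewhere: S.
N and T share exactly the 2 values {1, 7}; by pigeonhole those values go to them, so strike 1, 7 from R, S.
R has just one choice, so R = 6.
S has just one choice, so S = 5.
No further eliminations apply; O can still be any of 4, 9.

4, 9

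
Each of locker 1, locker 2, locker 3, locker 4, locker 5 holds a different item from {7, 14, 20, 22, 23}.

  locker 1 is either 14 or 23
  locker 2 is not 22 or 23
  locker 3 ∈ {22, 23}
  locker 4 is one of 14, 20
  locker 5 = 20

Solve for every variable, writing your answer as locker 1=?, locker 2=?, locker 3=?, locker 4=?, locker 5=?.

locker 1=23, locker 2=7, locker 3=22, locker 4=14, locker 5=20

locker 5 must be 20 (only option left). So locker 2, locker 4 can't be 20.
locker 4 has just one choice, so locker 4 = 14. Eliminate 14 elsewhere: locker 1, locker 2.
That leaves locker 1 = 23. Remove 23 from locker 3.
locker 2 has just one choice, so locker 2 = 7.
locker 3's domain is down to {22}, so locker 3 = 22.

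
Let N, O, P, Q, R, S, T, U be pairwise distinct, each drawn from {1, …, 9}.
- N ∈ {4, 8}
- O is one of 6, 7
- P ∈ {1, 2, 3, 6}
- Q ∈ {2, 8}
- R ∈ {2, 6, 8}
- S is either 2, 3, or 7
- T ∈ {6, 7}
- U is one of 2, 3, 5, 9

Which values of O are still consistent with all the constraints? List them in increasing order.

O and T share exactly the 2 values {6, 7}; by pigeonhole those values go to them, so strike 6, 7 from P, R, S.
The 2 variables Q and R are confined to {2, 8}, which locks those values in; drop them from N, P, S, U.
N's domain is down to {4}, so N = 4.
That leaves S = 3. So P, U can't be 3.
That leaves P = 1.
No further eliminations apply; O can still be any of 6, 7.

6, 7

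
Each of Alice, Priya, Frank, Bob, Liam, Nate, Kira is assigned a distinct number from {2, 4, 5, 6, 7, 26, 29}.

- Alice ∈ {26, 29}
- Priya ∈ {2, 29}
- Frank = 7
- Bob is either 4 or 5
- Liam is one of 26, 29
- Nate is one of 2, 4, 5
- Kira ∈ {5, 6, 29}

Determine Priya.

Frank's domain is down to {7}, so Frank = 7.
The 6 still-open variables together cover exactly {2, 4, 5, 6, 26, 29} — 6 values for 6 variables — and 6 appears only in Kira's list, so Kira = 6.
The 2 variables Alice and Liam are confined to {26, 29}, which locks those values in; drop them from Priya.
So Priya = 2.

2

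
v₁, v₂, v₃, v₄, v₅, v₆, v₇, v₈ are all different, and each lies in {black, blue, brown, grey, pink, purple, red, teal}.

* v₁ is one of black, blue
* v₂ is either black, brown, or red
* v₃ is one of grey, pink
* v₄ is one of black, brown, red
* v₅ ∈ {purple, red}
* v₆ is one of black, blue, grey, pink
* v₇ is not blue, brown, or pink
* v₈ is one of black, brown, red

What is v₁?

The 8 variables together cover exactly {black, blue, brown, grey, pink, purple, red, teal} — 8 values for 8 variables — and teal appears only in v₇'s list, so v₇ = teal.
The 7 still-open variables together cover exactly {black, blue, brown, grey, pink, purple, red} — 7 values for 7 variables — and purple appears only in v₅'s list, so v₅ = purple.
The 3 variables v₂, v₄, v₈ are confined to {black, brown, red}, which locks those values in; drop them from v₁, v₆.
So v₁ = blue.

blue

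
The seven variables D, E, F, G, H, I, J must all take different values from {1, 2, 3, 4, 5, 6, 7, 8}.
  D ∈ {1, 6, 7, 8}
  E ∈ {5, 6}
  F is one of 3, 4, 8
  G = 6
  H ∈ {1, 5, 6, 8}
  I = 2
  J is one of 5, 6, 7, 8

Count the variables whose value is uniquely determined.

G has just one choice, so G = 6. Eliminate 6 elsewhere: D, E, H, J.
I has just one choice, so I = 2.
E has just one choice, so E = 5. Eliminate 5 elsewhere: H, J.
The 3 variables D, H, J are confined to {1, 7, 8}, which locks those values in; drop them from F.
Determined: E=5, G=6, I=2. The other variables each still have more than one consistent value. That makes 3.

3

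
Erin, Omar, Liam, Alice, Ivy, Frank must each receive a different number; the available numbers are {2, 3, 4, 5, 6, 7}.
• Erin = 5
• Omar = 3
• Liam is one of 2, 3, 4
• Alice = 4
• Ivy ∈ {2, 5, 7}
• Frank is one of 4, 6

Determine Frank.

6

Erin must be 5 (only option left). Remove 5 from Ivy.
That leaves Omar = 3. Remove 3 from Liam.
Alice must be 4 (only option left). Remove 4 from Liam, Frank.
So Frank = 6.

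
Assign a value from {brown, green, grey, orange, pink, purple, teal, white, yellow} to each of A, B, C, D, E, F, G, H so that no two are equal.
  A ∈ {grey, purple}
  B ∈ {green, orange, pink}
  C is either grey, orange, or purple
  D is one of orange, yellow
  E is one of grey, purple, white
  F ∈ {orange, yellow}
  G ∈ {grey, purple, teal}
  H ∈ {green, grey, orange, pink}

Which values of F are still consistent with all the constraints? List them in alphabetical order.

The 8 variables draw from only 8 values {green, grey, orange, pink, purple, teal, white, yellow}, so each is used; only G can be teal, hence G = teal.
The 7 still-open variables draw from only 7 values {green, grey, orange, pink, purple, white, yellow}, so each is used; only E can be white, hence E = white.
D and F between them cover only {orange, yellow} — a naked pair. Remove those values from B, C, H.
A and C between them cover only {grey, purple} — a naked pair. Remove those values from H.
No further eliminations apply; F can still be any of orange, yellow.

orange, yellow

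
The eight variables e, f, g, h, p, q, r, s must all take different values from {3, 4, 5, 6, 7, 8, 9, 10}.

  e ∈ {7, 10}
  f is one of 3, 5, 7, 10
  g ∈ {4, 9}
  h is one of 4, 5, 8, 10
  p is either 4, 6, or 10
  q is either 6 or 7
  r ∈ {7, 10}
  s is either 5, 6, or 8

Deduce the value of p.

4

The 8 variables draw from only 8 values {3, 4, 5, 6, 7, 8, 9, 10}, so each is used; only f can be 3, hence f = 3.
Among the 7 still-open variables, 9 fits only g (and all 7 values in {4, 5, 6, 7, 8, 9, 10} must be used), so g = 9.
e and r between them cover only {7, 10} — a naked pair. Remove those values from h, p, q.
q must be 6 (only option left). So p, s can't be 6.
So p = 4.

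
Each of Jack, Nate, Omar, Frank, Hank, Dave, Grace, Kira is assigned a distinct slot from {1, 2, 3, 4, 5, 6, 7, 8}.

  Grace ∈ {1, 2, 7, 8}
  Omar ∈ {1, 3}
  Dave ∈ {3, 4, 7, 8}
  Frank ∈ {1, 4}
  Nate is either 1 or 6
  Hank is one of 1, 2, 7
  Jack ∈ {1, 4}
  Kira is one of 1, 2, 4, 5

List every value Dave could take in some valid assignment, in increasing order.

7, 8

Among the 8 variables, 5 fits only Kira (and all 8 values in {1, 2, 3, 4, 5, 6, 7, 8} must be used), so Kira = 5.
The 7 still-open variables together cover exactly {1, 2, 3, 4, 6, 7, 8} — 7 values for 7 variables — and 6 appears only in Nate's list, so Nate = 6.
The 2 variables Jack and Frank are confined to {1, 4}, which locks those values in; drop them from Omar, Hank, Dave, Grace.
That leaves Omar = 3. Remove 3 from Dave.
No further eliminations apply; Dave can still be any of 7, 8.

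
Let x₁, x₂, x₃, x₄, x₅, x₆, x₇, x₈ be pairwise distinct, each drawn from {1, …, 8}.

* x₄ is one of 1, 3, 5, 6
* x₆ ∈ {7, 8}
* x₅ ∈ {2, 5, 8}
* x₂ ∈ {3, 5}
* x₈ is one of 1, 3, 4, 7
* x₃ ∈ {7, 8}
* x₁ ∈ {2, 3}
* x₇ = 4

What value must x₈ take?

x₇ must be 4 (only option left). Strike 4 from x₈.
Among the 7 still-open variables, 6 fits only x₄ (and all 7 values in {1, 2, 3, 5, 6, 7, 8} must be used), so x₄ = 6.
The 6 still-open variables draw from only 6 values {1, 2, 3, 5, 7, 8}, so each is used; only x₈ can be 1, hence x₈ = 1.

1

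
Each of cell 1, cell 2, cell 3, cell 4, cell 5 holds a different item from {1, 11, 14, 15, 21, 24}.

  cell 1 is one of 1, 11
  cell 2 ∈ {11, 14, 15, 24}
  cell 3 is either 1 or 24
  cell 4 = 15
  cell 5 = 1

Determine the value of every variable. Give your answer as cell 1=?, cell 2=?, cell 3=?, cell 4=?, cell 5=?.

cell 4 must be 15 (only option left). Strike 15 from cell 2.
cell 5 has just one choice, so cell 5 = 1. Remove 1 from cell 1, cell 3.
That leaves cell 1 = 11. Eliminate 11 elsewhere: cell 2.
cell 3 has just one choice, so cell 3 = 24. Remove 24 from cell 2.
cell 2 must be 14 (only option left).

cell 1=11, cell 2=14, cell 3=24, cell 4=15, cell 5=1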